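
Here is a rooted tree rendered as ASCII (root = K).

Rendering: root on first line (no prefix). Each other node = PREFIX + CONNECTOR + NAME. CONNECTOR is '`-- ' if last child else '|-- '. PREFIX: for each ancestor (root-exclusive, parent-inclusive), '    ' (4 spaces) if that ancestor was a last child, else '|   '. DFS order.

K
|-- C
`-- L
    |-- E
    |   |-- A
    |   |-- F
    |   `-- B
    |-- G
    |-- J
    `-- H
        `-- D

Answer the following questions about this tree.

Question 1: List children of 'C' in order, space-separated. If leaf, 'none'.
Answer: none

Derivation:
Node C's children (from adjacency): (leaf)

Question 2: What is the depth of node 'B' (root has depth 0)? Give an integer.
Path from root to B: K -> L -> E -> B
Depth = number of edges = 3

Answer: 3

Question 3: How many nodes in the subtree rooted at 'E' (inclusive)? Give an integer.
Subtree rooted at E contains: A, B, E, F
Count = 4

Answer: 4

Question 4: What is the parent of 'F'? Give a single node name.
Scan adjacency: F appears as child of E

Answer: E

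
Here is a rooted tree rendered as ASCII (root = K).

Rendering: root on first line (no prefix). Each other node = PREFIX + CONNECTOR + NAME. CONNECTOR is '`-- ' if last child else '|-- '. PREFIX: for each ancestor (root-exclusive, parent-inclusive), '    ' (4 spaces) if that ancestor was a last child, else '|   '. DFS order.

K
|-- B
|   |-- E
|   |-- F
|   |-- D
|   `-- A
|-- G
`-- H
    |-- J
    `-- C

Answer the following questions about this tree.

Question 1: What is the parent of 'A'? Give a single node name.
Scan adjacency: A appears as child of B

Answer: B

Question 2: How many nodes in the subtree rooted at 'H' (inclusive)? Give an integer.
Subtree rooted at H contains: C, H, J
Count = 3

Answer: 3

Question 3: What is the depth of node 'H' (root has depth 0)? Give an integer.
Path from root to H: K -> H
Depth = number of edges = 1

Answer: 1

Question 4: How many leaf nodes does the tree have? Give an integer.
Leaves (nodes with no children): A, C, D, E, F, G, J

Answer: 7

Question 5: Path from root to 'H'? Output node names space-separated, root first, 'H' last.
Answer: K H

Derivation:
Walk down from root: K -> H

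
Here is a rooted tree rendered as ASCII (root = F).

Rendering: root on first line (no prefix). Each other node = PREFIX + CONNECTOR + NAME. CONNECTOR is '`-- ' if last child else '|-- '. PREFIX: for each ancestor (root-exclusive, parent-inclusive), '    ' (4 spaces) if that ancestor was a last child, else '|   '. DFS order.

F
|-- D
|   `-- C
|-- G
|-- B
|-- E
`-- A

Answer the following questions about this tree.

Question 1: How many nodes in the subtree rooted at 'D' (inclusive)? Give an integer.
Subtree rooted at D contains: C, D
Count = 2

Answer: 2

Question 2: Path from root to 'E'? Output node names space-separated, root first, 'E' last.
Walk down from root: F -> E

Answer: F E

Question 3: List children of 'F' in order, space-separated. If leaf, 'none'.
Node F's children (from adjacency): D, G, B, E, A

Answer: D G B E A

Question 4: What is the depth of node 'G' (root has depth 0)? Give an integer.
Path from root to G: F -> G
Depth = number of edges = 1

Answer: 1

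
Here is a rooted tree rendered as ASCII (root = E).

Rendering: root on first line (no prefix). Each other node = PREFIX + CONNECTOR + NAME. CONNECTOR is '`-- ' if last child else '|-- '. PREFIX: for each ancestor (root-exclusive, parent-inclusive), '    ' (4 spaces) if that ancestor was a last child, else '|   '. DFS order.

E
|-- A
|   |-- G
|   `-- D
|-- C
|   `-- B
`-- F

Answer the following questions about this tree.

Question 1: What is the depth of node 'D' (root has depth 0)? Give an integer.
Answer: 2

Derivation:
Path from root to D: E -> A -> D
Depth = number of edges = 2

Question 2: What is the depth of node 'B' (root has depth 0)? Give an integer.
Path from root to B: E -> C -> B
Depth = number of edges = 2

Answer: 2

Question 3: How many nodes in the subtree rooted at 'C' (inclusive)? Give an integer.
Answer: 2

Derivation:
Subtree rooted at C contains: B, C
Count = 2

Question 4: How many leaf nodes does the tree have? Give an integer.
Leaves (nodes with no children): B, D, F, G

Answer: 4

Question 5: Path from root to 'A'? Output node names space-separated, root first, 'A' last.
Answer: E A

Derivation:
Walk down from root: E -> A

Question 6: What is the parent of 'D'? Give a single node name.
Scan adjacency: D appears as child of A

Answer: A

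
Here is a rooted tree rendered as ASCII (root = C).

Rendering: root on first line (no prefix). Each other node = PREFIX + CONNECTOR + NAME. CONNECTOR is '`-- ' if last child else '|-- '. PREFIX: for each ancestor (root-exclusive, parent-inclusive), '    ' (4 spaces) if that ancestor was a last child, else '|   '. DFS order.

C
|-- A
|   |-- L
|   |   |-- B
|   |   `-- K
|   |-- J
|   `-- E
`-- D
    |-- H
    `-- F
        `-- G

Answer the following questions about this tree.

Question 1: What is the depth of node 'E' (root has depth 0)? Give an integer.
Answer: 2

Derivation:
Path from root to E: C -> A -> E
Depth = number of edges = 2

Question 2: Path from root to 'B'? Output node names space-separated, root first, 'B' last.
Answer: C A L B

Derivation:
Walk down from root: C -> A -> L -> B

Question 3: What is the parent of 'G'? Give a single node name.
Scan adjacency: G appears as child of F

Answer: F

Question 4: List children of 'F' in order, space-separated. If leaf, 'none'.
Answer: G

Derivation:
Node F's children (from adjacency): G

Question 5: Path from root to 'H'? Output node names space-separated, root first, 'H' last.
Answer: C D H

Derivation:
Walk down from root: C -> D -> H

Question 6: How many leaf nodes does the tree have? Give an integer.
Leaves (nodes with no children): B, E, G, H, J, K

Answer: 6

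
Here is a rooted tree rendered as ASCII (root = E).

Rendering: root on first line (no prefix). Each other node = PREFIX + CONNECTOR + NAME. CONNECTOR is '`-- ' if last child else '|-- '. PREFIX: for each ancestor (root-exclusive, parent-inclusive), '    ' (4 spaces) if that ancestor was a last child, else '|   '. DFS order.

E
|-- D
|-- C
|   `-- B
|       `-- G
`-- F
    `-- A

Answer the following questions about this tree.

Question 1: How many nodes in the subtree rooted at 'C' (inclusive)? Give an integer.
Answer: 3

Derivation:
Subtree rooted at C contains: B, C, G
Count = 3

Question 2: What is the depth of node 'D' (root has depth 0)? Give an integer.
Answer: 1

Derivation:
Path from root to D: E -> D
Depth = number of edges = 1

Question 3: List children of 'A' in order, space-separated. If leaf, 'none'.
Node A's children (from adjacency): (leaf)

Answer: none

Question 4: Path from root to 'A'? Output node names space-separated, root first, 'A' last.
Walk down from root: E -> F -> A

Answer: E F A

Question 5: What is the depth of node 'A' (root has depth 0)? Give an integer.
Path from root to A: E -> F -> A
Depth = number of edges = 2

Answer: 2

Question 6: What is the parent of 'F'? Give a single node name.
Answer: E

Derivation:
Scan adjacency: F appears as child of E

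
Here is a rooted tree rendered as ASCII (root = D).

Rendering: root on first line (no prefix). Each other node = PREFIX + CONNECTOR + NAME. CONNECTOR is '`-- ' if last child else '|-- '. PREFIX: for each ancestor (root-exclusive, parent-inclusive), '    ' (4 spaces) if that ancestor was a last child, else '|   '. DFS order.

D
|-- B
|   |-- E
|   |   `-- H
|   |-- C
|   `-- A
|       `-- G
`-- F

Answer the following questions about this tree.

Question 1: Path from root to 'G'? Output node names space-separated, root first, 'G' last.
Walk down from root: D -> B -> A -> G

Answer: D B A G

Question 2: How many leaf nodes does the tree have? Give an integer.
Answer: 4

Derivation:
Leaves (nodes with no children): C, F, G, H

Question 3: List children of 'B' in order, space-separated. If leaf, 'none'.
Answer: E C A

Derivation:
Node B's children (from adjacency): E, C, A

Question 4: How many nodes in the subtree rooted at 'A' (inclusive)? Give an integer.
Answer: 2

Derivation:
Subtree rooted at A contains: A, G
Count = 2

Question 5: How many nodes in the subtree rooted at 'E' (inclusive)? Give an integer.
Answer: 2

Derivation:
Subtree rooted at E contains: E, H
Count = 2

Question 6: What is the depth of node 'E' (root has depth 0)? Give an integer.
Answer: 2

Derivation:
Path from root to E: D -> B -> E
Depth = number of edges = 2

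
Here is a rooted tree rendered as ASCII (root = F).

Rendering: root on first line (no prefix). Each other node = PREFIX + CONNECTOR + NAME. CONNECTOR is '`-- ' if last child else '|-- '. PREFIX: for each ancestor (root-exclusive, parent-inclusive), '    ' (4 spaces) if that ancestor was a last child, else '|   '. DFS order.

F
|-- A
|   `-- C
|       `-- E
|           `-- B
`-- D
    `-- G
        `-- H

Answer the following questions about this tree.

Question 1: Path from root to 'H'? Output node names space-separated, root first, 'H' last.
Walk down from root: F -> D -> G -> H

Answer: F D G H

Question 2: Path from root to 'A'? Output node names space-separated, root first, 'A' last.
Answer: F A

Derivation:
Walk down from root: F -> A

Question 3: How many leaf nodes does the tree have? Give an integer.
Answer: 2

Derivation:
Leaves (nodes with no children): B, H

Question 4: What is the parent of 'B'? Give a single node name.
Answer: E

Derivation:
Scan adjacency: B appears as child of E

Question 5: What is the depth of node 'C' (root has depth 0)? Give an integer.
Path from root to C: F -> A -> C
Depth = number of edges = 2

Answer: 2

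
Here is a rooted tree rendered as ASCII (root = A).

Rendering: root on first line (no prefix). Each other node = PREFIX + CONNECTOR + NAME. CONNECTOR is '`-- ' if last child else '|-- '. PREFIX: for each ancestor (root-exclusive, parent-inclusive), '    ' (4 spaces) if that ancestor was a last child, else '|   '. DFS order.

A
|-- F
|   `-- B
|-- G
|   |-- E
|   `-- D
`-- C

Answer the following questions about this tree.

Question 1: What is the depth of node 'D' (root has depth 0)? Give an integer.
Answer: 2

Derivation:
Path from root to D: A -> G -> D
Depth = number of edges = 2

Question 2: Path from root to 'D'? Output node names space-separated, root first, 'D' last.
Answer: A G D

Derivation:
Walk down from root: A -> G -> D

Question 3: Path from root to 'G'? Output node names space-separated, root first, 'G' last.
Answer: A G

Derivation:
Walk down from root: A -> G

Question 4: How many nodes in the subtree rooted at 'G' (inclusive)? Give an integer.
Answer: 3

Derivation:
Subtree rooted at G contains: D, E, G
Count = 3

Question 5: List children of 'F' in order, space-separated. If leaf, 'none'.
Node F's children (from adjacency): B

Answer: B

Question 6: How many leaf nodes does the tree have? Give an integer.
Answer: 4

Derivation:
Leaves (nodes with no children): B, C, D, E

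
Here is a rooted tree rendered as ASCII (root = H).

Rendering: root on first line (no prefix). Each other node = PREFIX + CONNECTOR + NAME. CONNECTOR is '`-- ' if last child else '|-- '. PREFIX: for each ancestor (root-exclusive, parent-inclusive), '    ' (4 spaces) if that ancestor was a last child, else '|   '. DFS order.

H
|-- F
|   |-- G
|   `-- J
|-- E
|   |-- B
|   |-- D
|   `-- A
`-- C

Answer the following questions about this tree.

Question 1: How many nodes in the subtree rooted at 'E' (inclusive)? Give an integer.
Subtree rooted at E contains: A, B, D, E
Count = 4

Answer: 4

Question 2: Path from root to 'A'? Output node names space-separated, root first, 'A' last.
Walk down from root: H -> E -> A

Answer: H E A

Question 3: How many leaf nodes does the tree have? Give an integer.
Leaves (nodes with no children): A, B, C, D, G, J

Answer: 6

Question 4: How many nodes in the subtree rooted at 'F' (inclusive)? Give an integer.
Subtree rooted at F contains: F, G, J
Count = 3

Answer: 3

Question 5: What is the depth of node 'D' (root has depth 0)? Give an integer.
Answer: 2

Derivation:
Path from root to D: H -> E -> D
Depth = number of edges = 2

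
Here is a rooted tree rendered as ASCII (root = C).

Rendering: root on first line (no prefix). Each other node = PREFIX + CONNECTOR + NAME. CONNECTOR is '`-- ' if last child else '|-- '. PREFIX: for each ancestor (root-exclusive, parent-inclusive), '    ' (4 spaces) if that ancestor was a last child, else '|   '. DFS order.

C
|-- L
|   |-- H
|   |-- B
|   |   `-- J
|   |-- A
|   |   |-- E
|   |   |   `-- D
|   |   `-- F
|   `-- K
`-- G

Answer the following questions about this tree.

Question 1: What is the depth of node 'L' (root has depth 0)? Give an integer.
Answer: 1

Derivation:
Path from root to L: C -> L
Depth = number of edges = 1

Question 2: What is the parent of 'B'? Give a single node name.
Answer: L

Derivation:
Scan adjacency: B appears as child of L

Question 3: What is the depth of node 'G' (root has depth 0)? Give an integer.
Answer: 1

Derivation:
Path from root to G: C -> G
Depth = number of edges = 1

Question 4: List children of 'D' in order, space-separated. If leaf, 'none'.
Answer: none

Derivation:
Node D's children (from adjacency): (leaf)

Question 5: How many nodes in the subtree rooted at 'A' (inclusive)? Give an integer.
Subtree rooted at A contains: A, D, E, F
Count = 4

Answer: 4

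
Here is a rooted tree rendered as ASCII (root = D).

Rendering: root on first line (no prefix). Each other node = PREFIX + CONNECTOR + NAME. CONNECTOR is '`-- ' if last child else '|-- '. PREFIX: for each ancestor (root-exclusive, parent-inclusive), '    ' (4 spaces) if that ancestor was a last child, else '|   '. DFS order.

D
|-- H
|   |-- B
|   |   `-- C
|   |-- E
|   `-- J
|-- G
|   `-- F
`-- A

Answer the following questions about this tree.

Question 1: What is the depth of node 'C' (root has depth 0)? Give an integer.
Answer: 3

Derivation:
Path from root to C: D -> H -> B -> C
Depth = number of edges = 3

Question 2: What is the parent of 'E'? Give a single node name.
Scan adjacency: E appears as child of H

Answer: H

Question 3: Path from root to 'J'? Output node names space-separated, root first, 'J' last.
Answer: D H J

Derivation:
Walk down from root: D -> H -> J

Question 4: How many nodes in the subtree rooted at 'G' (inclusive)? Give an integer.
Answer: 2

Derivation:
Subtree rooted at G contains: F, G
Count = 2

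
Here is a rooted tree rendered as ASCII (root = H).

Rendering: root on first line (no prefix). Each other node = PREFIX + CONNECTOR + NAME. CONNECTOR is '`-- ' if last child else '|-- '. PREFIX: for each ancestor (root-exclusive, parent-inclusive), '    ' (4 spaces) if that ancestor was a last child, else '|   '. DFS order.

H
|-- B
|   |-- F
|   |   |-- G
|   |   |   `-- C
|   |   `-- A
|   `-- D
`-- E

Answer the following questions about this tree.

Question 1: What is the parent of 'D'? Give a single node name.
Scan adjacency: D appears as child of B

Answer: B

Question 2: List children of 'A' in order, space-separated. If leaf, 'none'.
Answer: none

Derivation:
Node A's children (from adjacency): (leaf)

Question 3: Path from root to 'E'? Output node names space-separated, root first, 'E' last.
Answer: H E

Derivation:
Walk down from root: H -> E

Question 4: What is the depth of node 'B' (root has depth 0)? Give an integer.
Answer: 1

Derivation:
Path from root to B: H -> B
Depth = number of edges = 1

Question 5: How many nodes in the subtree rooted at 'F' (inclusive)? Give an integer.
Answer: 4

Derivation:
Subtree rooted at F contains: A, C, F, G
Count = 4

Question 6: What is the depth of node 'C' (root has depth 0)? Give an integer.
Answer: 4

Derivation:
Path from root to C: H -> B -> F -> G -> C
Depth = number of edges = 4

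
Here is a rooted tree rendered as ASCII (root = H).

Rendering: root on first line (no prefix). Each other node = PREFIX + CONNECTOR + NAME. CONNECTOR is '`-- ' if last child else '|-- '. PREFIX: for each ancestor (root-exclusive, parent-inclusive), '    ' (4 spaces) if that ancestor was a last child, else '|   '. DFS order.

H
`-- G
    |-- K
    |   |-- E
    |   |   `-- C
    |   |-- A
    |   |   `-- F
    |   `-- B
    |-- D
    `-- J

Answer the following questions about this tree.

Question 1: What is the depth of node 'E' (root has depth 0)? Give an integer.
Path from root to E: H -> G -> K -> E
Depth = number of edges = 3

Answer: 3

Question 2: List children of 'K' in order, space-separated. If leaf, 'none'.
Node K's children (from adjacency): E, A, B

Answer: E A B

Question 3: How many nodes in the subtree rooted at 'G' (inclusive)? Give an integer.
Answer: 9

Derivation:
Subtree rooted at G contains: A, B, C, D, E, F, G, J, K
Count = 9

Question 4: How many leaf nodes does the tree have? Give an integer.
Leaves (nodes with no children): B, C, D, F, J

Answer: 5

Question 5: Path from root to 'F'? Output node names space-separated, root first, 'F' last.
Walk down from root: H -> G -> K -> A -> F

Answer: H G K A F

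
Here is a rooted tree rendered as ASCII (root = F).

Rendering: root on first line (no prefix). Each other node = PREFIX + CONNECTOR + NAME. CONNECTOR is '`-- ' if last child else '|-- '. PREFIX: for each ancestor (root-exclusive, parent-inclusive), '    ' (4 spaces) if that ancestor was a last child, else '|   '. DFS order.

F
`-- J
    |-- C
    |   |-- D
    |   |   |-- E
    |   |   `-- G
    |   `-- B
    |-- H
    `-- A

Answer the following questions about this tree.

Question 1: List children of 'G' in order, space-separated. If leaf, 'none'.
Answer: none

Derivation:
Node G's children (from adjacency): (leaf)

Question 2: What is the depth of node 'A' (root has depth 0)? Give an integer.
Path from root to A: F -> J -> A
Depth = number of edges = 2

Answer: 2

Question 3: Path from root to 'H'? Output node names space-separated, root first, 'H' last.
Answer: F J H

Derivation:
Walk down from root: F -> J -> H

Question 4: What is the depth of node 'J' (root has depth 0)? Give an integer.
Path from root to J: F -> J
Depth = number of edges = 1

Answer: 1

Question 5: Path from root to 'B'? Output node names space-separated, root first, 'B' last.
Answer: F J C B

Derivation:
Walk down from root: F -> J -> C -> B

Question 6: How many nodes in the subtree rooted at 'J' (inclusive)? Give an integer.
Answer: 8

Derivation:
Subtree rooted at J contains: A, B, C, D, E, G, H, J
Count = 8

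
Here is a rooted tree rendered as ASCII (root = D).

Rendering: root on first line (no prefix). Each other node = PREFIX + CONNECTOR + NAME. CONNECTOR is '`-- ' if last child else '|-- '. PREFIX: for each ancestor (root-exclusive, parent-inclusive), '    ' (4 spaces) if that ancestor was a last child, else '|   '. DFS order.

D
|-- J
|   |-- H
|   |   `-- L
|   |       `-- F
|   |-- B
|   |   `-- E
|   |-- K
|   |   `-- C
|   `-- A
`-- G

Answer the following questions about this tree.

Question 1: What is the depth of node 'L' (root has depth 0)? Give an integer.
Path from root to L: D -> J -> H -> L
Depth = number of edges = 3

Answer: 3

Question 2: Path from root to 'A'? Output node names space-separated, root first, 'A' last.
Answer: D J A

Derivation:
Walk down from root: D -> J -> A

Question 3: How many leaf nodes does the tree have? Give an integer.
Leaves (nodes with no children): A, C, E, F, G

Answer: 5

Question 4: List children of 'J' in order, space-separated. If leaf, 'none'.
Node J's children (from adjacency): H, B, K, A

Answer: H B K A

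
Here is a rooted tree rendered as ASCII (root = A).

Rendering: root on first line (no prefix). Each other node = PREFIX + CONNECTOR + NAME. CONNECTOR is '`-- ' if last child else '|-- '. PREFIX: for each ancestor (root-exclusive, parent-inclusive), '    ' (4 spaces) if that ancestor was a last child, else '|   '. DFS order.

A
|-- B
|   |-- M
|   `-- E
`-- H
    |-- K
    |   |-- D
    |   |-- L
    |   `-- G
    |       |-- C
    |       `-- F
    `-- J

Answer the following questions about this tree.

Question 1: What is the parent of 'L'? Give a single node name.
Scan adjacency: L appears as child of K

Answer: K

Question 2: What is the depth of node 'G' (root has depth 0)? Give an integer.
Answer: 3

Derivation:
Path from root to G: A -> H -> K -> G
Depth = number of edges = 3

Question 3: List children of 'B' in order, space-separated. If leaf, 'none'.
Node B's children (from adjacency): M, E

Answer: M E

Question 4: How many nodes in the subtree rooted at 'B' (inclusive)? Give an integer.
Answer: 3

Derivation:
Subtree rooted at B contains: B, E, M
Count = 3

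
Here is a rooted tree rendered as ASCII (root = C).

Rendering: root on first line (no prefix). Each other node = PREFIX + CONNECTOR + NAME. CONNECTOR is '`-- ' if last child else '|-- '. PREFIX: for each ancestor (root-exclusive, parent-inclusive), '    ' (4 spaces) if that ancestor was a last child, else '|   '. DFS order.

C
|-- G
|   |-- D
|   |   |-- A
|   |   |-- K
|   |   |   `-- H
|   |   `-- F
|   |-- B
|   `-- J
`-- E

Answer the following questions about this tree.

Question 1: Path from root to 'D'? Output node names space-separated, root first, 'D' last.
Walk down from root: C -> G -> D

Answer: C G D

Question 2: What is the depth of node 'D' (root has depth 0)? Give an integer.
Path from root to D: C -> G -> D
Depth = number of edges = 2

Answer: 2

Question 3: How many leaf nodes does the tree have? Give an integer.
Leaves (nodes with no children): A, B, E, F, H, J

Answer: 6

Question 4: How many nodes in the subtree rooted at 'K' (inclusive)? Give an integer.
Answer: 2

Derivation:
Subtree rooted at K contains: H, K
Count = 2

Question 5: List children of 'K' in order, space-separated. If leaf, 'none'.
Answer: H

Derivation:
Node K's children (from adjacency): H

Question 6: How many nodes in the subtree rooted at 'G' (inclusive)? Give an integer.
Subtree rooted at G contains: A, B, D, F, G, H, J, K
Count = 8

Answer: 8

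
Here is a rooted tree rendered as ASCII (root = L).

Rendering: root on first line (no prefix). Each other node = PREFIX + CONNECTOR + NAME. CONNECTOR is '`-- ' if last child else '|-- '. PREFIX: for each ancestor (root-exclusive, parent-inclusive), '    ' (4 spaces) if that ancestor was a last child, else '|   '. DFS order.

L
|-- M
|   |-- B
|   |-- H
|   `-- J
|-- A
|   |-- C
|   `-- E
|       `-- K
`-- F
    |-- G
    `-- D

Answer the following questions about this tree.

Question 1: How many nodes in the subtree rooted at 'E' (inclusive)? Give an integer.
Subtree rooted at E contains: E, K
Count = 2

Answer: 2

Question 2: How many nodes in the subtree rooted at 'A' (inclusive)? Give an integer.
Subtree rooted at A contains: A, C, E, K
Count = 4

Answer: 4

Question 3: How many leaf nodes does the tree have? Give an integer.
Answer: 7

Derivation:
Leaves (nodes with no children): B, C, D, G, H, J, K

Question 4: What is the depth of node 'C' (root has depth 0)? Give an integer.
Path from root to C: L -> A -> C
Depth = number of edges = 2

Answer: 2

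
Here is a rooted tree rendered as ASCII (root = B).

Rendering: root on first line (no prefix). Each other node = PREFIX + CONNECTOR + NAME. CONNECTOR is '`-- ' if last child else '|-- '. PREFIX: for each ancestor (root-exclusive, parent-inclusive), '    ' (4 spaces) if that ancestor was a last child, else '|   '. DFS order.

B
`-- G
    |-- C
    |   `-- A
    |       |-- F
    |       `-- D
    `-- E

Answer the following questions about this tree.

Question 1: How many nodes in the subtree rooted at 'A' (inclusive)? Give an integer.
Answer: 3

Derivation:
Subtree rooted at A contains: A, D, F
Count = 3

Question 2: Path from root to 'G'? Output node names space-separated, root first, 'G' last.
Answer: B G

Derivation:
Walk down from root: B -> G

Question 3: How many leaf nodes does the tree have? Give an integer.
Leaves (nodes with no children): D, E, F

Answer: 3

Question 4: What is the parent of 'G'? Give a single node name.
Scan adjacency: G appears as child of B

Answer: B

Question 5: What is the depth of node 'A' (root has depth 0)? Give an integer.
Answer: 3

Derivation:
Path from root to A: B -> G -> C -> A
Depth = number of edges = 3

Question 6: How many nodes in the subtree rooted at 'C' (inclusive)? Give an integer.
Subtree rooted at C contains: A, C, D, F
Count = 4

Answer: 4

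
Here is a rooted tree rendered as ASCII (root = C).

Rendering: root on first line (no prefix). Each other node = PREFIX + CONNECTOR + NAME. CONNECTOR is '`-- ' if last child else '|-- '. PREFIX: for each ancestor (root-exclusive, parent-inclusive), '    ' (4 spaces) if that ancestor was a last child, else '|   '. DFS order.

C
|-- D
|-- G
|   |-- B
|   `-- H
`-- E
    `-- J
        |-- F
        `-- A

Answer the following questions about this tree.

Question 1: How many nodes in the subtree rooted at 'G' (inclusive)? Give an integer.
Subtree rooted at G contains: B, G, H
Count = 3

Answer: 3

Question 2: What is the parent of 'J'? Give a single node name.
Answer: E

Derivation:
Scan adjacency: J appears as child of E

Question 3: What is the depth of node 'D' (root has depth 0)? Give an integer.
Answer: 1

Derivation:
Path from root to D: C -> D
Depth = number of edges = 1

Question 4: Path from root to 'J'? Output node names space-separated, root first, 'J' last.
Walk down from root: C -> E -> J

Answer: C E J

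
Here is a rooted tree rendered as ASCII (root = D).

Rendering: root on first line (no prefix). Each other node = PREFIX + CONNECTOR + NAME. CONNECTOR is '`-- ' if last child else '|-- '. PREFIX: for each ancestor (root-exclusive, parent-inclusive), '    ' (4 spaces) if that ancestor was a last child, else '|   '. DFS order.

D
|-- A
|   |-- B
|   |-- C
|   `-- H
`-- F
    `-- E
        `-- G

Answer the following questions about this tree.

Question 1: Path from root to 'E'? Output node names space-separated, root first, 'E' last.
Answer: D F E

Derivation:
Walk down from root: D -> F -> E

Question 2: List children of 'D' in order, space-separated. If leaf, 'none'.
Node D's children (from adjacency): A, F

Answer: A F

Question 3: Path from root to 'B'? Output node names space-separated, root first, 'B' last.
Walk down from root: D -> A -> B

Answer: D A B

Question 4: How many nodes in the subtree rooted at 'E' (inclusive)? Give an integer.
Subtree rooted at E contains: E, G
Count = 2

Answer: 2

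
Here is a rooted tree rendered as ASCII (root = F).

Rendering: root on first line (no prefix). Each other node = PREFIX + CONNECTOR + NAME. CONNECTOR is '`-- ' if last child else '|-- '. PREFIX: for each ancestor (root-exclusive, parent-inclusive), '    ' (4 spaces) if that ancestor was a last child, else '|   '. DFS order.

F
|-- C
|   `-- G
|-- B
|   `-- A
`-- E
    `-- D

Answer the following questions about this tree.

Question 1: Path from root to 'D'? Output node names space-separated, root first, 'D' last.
Answer: F E D

Derivation:
Walk down from root: F -> E -> D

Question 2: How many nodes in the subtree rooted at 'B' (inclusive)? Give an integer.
Subtree rooted at B contains: A, B
Count = 2

Answer: 2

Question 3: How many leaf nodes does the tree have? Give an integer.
Answer: 3

Derivation:
Leaves (nodes with no children): A, D, G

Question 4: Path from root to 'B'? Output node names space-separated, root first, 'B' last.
Answer: F B

Derivation:
Walk down from root: F -> B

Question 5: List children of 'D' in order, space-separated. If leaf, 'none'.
Answer: none

Derivation:
Node D's children (from adjacency): (leaf)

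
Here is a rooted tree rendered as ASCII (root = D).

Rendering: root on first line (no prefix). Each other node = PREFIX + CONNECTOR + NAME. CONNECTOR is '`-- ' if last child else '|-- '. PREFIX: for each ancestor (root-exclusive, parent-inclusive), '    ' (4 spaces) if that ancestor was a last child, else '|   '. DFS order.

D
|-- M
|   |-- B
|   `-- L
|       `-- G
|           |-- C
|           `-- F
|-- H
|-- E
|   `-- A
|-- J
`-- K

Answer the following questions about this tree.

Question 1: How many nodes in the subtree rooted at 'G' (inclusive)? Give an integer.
Subtree rooted at G contains: C, F, G
Count = 3

Answer: 3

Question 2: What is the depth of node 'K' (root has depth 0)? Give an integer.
Answer: 1

Derivation:
Path from root to K: D -> K
Depth = number of edges = 1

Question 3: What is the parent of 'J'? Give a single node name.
Scan adjacency: J appears as child of D

Answer: D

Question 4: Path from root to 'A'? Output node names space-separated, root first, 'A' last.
Walk down from root: D -> E -> A

Answer: D E A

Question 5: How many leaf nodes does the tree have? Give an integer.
Answer: 7

Derivation:
Leaves (nodes with no children): A, B, C, F, H, J, K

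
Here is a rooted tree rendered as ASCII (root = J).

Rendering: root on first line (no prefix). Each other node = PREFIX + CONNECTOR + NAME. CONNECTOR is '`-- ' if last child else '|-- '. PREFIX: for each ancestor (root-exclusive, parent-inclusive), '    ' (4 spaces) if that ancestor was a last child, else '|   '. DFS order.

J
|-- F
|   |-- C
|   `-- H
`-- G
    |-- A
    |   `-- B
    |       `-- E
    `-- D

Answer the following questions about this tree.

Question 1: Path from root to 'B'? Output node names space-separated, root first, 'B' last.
Answer: J G A B

Derivation:
Walk down from root: J -> G -> A -> B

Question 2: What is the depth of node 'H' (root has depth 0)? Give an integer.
Answer: 2

Derivation:
Path from root to H: J -> F -> H
Depth = number of edges = 2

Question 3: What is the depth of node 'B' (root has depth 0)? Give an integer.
Answer: 3

Derivation:
Path from root to B: J -> G -> A -> B
Depth = number of edges = 3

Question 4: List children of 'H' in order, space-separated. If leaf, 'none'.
Node H's children (from adjacency): (leaf)

Answer: none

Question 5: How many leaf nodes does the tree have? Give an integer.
Answer: 4

Derivation:
Leaves (nodes with no children): C, D, E, H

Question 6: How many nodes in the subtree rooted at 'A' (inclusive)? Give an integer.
Subtree rooted at A contains: A, B, E
Count = 3

Answer: 3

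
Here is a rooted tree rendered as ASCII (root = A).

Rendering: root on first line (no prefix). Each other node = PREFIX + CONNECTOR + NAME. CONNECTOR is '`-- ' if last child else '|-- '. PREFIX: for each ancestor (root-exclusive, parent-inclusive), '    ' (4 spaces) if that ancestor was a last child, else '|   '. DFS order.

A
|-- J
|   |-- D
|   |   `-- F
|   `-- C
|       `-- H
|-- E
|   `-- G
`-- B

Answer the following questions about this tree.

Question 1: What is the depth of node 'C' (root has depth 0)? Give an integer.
Path from root to C: A -> J -> C
Depth = number of edges = 2

Answer: 2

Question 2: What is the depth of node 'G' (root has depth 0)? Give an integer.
Answer: 2

Derivation:
Path from root to G: A -> E -> G
Depth = number of edges = 2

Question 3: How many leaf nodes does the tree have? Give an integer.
Answer: 4

Derivation:
Leaves (nodes with no children): B, F, G, H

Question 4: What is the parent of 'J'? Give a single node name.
Answer: A

Derivation:
Scan adjacency: J appears as child of A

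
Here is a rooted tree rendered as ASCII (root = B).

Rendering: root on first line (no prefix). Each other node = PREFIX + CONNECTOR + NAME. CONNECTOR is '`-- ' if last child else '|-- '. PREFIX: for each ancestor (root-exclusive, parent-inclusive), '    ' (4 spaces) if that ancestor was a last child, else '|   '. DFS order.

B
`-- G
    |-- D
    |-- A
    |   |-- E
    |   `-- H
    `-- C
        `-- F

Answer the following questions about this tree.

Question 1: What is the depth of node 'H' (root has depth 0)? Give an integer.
Path from root to H: B -> G -> A -> H
Depth = number of edges = 3

Answer: 3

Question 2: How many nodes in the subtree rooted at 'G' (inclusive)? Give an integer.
Subtree rooted at G contains: A, C, D, E, F, G, H
Count = 7

Answer: 7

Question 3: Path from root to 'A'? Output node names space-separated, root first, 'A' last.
Walk down from root: B -> G -> A

Answer: B G A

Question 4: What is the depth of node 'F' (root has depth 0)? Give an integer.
Path from root to F: B -> G -> C -> F
Depth = number of edges = 3

Answer: 3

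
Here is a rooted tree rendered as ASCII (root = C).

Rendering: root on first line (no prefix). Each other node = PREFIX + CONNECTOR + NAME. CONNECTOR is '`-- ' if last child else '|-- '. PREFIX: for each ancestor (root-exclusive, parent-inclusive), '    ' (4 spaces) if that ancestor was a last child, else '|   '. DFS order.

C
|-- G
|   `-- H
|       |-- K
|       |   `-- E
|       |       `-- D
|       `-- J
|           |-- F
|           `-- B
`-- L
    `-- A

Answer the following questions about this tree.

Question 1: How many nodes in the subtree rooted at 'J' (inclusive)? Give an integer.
Subtree rooted at J contains: B, F, J
Count = 3

Answer: 3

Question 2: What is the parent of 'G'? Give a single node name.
Scan adjacency: G appears as child of C

Answer: C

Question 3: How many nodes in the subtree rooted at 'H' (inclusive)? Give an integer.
Answer: 7

Derivation:
Subtree rooted at H contains: B, D, E, F, H, J, K
Count = 7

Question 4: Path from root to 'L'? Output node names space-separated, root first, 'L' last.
Answer: C L

Derivation:
Walk down from root: C -> L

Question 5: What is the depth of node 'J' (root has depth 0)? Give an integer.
Path from root to J: C -> G -> H -> J
Depth = number of edges = 3

Answer: 3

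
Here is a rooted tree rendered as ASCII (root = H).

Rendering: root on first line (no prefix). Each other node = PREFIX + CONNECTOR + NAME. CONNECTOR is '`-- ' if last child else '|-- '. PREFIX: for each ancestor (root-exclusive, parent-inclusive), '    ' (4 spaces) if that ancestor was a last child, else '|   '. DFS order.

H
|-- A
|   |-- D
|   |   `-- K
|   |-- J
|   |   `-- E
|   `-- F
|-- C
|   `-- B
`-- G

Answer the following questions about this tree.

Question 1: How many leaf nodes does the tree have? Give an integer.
Answer: 5

Derivation:
Leaves (nodes with no children): B, E, F, G, K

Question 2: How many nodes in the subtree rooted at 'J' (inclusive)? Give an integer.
Subtree rooted at J contains: E, J
Count = 2

Answer: 2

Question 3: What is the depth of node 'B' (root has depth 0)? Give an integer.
Answer: 2

Derivation:
Path from root to B: H -> C -> B
Depth = number of edges = 2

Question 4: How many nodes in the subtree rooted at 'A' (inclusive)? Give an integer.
Subtree rooted at A contains: A, D, E, F, J, K
Count = 6

Answer: 6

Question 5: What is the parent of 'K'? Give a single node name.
Scan adjacency: K appears as child of D

Answer: D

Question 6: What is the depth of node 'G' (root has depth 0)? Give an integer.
Path from root to G: H -> G
Depth = number of edges = 1

Answer: 1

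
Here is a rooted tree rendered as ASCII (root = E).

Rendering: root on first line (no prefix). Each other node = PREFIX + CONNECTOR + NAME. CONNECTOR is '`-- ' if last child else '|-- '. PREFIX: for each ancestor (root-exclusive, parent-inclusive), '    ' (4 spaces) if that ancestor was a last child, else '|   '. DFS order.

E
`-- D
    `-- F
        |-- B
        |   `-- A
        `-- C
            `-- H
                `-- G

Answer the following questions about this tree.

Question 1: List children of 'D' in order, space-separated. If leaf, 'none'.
Answer: F

Derivation:
Node D's children (from adjacency): F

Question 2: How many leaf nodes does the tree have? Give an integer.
Leaves (nodes with no children): A, G

Answer: 2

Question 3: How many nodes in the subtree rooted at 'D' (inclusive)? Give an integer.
Answer: 7

Derivation:
Subtree rooted at D contains: A, B, C, D, F, G, H
Count = 7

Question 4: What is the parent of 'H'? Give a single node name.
Scan adjacency: H appears as child of C

Answer: C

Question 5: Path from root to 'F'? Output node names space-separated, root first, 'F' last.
Walk down from root: E -> D -> F

Answer: E D F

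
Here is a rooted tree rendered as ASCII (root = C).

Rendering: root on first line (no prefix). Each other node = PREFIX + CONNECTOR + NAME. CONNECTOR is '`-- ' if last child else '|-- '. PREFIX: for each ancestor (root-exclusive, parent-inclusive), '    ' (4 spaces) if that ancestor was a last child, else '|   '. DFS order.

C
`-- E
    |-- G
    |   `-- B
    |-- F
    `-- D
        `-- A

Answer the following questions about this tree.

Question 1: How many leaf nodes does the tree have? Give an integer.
Answer: 3

Derivation:
Leaves (nodes with no children): A, B, F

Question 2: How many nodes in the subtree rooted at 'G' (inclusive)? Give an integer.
Answer: 2

Derivation:
Subtree rooted at G contains: B, G
Count = 2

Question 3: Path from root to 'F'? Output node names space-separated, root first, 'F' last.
Answer: C E F

Derivation:
Walk down from root: C -> E -> F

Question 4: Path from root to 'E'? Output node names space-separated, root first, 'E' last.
Answer: C E

Derivation:
Walk down from root: C -> E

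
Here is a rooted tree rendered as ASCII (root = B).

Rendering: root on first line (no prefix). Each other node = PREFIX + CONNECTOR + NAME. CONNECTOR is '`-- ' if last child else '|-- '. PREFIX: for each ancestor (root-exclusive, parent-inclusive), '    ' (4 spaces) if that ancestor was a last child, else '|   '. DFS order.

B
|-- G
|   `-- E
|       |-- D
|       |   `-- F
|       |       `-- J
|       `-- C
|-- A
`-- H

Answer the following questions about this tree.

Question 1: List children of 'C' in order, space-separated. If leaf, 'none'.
Answer: none

Derivation:
Node C's children (from adjacency): (leaf)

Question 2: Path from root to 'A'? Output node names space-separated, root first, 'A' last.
Answer: B A

Derivation:
Walk down from root: B -> A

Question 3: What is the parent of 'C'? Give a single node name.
Scan adjacency: C appears as child of E

Answer: E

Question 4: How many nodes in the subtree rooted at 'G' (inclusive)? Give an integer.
Answer: 6

Derivation:
Subtree rooted at G contains: C, D, E, F, G, J
Count = 6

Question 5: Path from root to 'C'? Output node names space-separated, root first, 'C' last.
Answer: B G E C

Derivation:
Walk down from root: B -> G -> E -> C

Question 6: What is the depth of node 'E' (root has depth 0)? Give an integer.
Answer: 2

Derivation:
Path from root to E: B -> G -> E
Depth = number of edges = 2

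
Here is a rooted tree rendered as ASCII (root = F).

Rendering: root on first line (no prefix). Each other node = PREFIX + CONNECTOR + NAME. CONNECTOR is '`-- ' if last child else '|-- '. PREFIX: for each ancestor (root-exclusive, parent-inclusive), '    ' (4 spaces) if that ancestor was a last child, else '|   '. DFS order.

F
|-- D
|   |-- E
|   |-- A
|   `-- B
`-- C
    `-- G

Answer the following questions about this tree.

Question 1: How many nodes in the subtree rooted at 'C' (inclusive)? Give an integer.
Subtree rooted at C contains: C, G
Count = 2

Answer: 2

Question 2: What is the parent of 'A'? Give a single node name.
Answer: D

Derivation:
Scan adjacency: A appears as child of D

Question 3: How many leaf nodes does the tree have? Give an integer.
Leaves (nodes with no children): A, B, E, G

Answer: 4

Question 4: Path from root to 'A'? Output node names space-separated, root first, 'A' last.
Answer: F D A

Derivation:
Walk down from root: F -> D -> A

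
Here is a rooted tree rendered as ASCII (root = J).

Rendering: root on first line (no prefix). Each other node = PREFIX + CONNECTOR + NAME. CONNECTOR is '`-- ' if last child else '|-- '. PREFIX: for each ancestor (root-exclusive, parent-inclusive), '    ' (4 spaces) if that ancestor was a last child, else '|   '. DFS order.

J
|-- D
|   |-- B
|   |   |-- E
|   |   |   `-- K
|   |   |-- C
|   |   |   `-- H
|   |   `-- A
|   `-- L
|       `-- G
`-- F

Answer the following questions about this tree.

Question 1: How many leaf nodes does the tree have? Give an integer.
Answer: 5

Derivation:
Leaves (nodes with no children): A, F, G, H, K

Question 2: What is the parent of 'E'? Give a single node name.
Answer: B

Derivation:
Scan adjacency: E appears as child of B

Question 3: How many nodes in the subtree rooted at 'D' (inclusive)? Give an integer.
Subtree rooted at D contains: A, B, C, D, E, G, H, K, L
Count = 9

Answer: 9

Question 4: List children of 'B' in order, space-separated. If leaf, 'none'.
Answer: E C A

Derivation:
Node B's children (from adjacency): E, C, A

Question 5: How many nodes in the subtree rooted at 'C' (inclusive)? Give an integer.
Answer: 2

Derivation:
Subtree rooted at C contains: C, H
Count = 2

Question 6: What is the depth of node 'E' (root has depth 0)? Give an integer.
Answer: 3

Derivation:
Path from root to E: J -> D -> B -> E
Depth = number of edges = 3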